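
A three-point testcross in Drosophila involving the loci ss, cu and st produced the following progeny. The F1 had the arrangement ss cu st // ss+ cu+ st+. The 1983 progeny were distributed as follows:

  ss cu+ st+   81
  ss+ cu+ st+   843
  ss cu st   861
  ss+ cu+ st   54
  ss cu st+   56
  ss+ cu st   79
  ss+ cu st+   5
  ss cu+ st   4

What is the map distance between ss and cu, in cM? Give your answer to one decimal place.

The two rarest classes, ss cu+ st and ss+ cu st+, are the double crossovers. Comparing them with the parentals, only the cu allele has switched, so cu is the middle locus and the order is st – cu – ss.
Crossovers in the cu–ss interval produce the single-crossover classes ss+ cu st and ss cu+ st+ (79 + 81 = 160) plus the double crossovers (9).
RF(cu–ss) = (160 + 9) / 1983 = 169/1983 = 0.0852 → 8.5 cM.

8.5 cM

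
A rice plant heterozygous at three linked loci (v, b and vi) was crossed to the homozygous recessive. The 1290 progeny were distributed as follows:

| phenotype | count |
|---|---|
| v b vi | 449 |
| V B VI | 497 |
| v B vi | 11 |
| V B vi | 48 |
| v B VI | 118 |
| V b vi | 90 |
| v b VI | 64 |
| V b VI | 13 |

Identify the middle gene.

b

The two most frequent reciprocal classes, V B VI and v b vi, are the parental types, so the F1 was V B VI / v b vi.
The two rarest classes, V b VI and v B vi, are the double crossovers. Comparing them with the parentals, only the b allele has switched, so b is the middle locus and the order is vi – b – v.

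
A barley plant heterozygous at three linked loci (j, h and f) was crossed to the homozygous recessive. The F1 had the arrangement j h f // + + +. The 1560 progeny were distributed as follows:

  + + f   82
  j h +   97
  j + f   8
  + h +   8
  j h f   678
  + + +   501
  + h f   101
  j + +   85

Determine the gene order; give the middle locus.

h

The two rarest classes, j + f and + h +, are the double crossovers. Comparing them with the parentals, only the h allele has switched, so h is the middle locus and the order is j – h – f.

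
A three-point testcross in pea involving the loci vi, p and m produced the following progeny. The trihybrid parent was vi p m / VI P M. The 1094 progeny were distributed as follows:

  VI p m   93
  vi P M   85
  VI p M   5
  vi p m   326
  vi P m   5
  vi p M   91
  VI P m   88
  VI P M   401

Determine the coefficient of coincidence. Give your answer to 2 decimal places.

The two rarest classes, vi P m and VI p M, are the double crossovers. Comparing them with the parentals, only the p allele has switched, so p is the middle locus and the order is m – p – vi.
m–p: (179 + 10)/1094 = 0.1728; p–vi: (178 + 10)/1094 = 0.1718.
Expected DCO frequency = 0.1728 × 0.1718 ≈ 0.02969; observed = 10/1094 ≈ 0.00914.
Coefficient of coincidence = 0.00914/0.02969 ≈ 0.31.

0.31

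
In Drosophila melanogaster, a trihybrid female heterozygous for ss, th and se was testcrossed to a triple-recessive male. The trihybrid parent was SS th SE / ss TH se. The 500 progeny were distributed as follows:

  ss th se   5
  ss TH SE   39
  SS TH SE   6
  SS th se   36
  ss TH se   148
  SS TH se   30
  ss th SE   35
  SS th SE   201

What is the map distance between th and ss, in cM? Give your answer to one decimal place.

15.2 cM

The two rarest classes, SS TH SE and ss th se, are the double crossovers. Comparing them with the parentals, only the th allele has switched, so th is the middle locus and the order is se – th – ss.
Crossovers in the th–ss interval produce the single-crossover classes ss th SE and SS TH se (35 + 30 = 65) plus the double crossovers (11).
RF(th–ss) = (65 + 11) / 500 = 76/500 = 0.1520 → 15.2 cM.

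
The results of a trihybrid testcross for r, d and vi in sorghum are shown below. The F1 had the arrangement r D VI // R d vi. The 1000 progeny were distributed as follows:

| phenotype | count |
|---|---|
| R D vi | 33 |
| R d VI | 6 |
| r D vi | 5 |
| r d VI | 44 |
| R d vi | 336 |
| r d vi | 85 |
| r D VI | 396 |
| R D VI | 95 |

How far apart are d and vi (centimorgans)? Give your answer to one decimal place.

The two rarest classes, r D vi and R d VI, are the double crossovers. Comparing them with the parentals, only the vi allele has switched, so vi is the middle locus and the order is r – vi – d.
Crossovers in the vi–d interval produce the single-crossover classes r d VI and R D vi (44 + 33 = 77) plus the double crossovers (11).
RF(vi–d) = (77 + 11) / 1000 = 88/1000 = 0.0880 → 8.8 centimorgans.

8.8 centimorgans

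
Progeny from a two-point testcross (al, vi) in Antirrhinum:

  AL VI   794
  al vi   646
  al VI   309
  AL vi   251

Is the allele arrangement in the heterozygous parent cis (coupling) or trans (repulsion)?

cis

The two most frequent classes are AL VI (794) and al vi (646); these are the parental (non-recombinant) types.
So the F1 carried AL VI on one chromosome and al vi on the other — the recessive alleles are on the same chromosome (cis / coupling).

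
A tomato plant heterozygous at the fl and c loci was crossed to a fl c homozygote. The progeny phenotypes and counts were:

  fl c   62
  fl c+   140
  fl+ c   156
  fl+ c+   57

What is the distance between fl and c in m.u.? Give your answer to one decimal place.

28.7 m.u.

The two most frequent classes, fl+ c (156) and fl c+ (140), are the parental types, so the F1 was fl+ c / fl c+.
The recombinant classes are fl+ c+ and fl c: 57 + 62 = 119.
Recombination frequency = 119/415 = 0.2867 ≈ 28.7%, i.e. 28.7 m.u.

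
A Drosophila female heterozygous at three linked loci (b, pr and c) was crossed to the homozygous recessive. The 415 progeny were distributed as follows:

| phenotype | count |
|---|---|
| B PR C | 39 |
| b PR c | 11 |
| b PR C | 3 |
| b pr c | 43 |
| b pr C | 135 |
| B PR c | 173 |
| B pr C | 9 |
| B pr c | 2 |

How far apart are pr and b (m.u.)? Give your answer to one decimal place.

The two most frequent reciprocal classes, b pr C and B PR c, are the parental types, so the F1 was b pr C / B PR c.
The two rarest classes, b PR C and B pr c, are the double crossovers. Comparing them with the parentals, only the pr allele has switched, so pr is the middle locus and the order is b – pr – c.
Crossovers in the b–pr interval produce the single-crossover classes B pr C and b PR c (9 + 11 = 20) plus the double crossovers (5).
RF(b–pr) = (20 + 5) / 415 = 25/415 = 0.0602 → 6.0 m.u.

6.0 m.u.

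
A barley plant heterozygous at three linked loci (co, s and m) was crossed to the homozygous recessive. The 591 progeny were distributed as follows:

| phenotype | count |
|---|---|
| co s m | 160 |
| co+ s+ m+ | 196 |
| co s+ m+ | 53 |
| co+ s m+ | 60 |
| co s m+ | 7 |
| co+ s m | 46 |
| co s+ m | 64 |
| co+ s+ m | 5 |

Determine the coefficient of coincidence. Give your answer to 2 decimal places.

The two most frequent reciprocal classes, co s m and co+ s+ m+, are the parental types, so the F1 was co s m / co+ s+ m+.
The two rarest classes, co s m+ and co+ s+ m, are the double crossovers. Comparing them with the parentals, only the m allele has switched, so m is the middle locus and the order is co – m – s.
co–m: (99 + 12)/591 = 0.1878; m–s: (124 + 12)/591 = 0.2301.
Expected DCO frequency = 0.1878 × 0.2301 ≈ 0.04321; observed = 12/591 ≈ 0.02030.
Coefficient of coincidence = 0.02030/0.04321 ≈ 0.47.

0.47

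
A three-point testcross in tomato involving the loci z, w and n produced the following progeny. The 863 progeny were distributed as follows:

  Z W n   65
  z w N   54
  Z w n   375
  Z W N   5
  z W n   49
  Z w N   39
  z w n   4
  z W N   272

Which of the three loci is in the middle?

The two most frequent reciprocal classes, z W N and Z w n, are the parental types, so the F1 was z W N / Z w n.
The two rarest classes, Z W N and z w n, are the double crossovers. Comparing them with the parentals, only the z allele has switched, so z is the middle locus and the order is n – z – w.

z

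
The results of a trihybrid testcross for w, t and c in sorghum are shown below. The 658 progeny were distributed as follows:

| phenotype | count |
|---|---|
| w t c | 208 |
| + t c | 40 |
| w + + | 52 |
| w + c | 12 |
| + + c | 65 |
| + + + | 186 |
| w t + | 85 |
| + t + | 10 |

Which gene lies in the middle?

The two most frequent reciprocal classes, + + + and w t c, are the parental types, so the F1 was + + + / w t c.
The two rarest classes, + t + and w + c, are the double crossovers. Comparing them with the parentals, only the t allele has switched, so t is the middle locus and the order is c – t – w.

t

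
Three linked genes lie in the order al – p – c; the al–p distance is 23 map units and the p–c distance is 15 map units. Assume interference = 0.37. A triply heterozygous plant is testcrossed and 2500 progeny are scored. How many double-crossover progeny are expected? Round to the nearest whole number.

Map distances give recombination frequencies of 0.230 and 0.150 for the two intervals.
With interference 0.37 (so coincidence = 0.63), expected double-crossover frequency = 0.230 × 0.150 × 0.63 = 0.02174.
Expected number = 0.02174 × 2500 = 54.34 ≈ 54.

54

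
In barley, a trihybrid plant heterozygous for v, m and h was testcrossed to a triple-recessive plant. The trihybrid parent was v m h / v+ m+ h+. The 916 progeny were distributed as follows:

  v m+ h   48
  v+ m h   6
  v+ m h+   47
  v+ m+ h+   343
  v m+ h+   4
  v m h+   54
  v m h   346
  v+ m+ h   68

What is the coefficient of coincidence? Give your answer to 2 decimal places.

0.66

The two rarest classes, v+ m h and v m+ h+, are the double crossovers. Comparing them with the parentals, only the v allele has switched, so v is the middle locus and the order is m – v – h.
m–v: (95 + 10)/916 = 0.1146; v–h: (122 + 10)/916 = 0.1441.
Expected DCO frequency = 0.1146 × 0.1441 ≈ 0.01651; observed = 10/916 ≈ 0.01092.
Coefficient of coincidence = 0.01092/0.01651 ≈ 0.66.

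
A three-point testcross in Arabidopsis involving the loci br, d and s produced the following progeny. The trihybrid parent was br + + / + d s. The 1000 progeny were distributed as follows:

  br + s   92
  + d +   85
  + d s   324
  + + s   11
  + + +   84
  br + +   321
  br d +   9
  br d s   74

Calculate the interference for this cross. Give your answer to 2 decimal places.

The two rarest classes, br d + and + + s, are the double crossovers. Comparing them with the parentals, only the d allele has switched, so d is the middle locus and the order is br – d – s.
br–d: (158 + 20)/1000 = 0.1780; d–s: (177 + 20)/1000 = 0.1970.
Expected DCO frequency = 0.1780 × 0.1970 ≈ 0.03507; observed = 20/1000 ≈ 0.02000.
Coefficient of coincidence = 0.02000/0.03507 ≈ 0.57; interference = 1 − 0.57 = 0.43.

0.43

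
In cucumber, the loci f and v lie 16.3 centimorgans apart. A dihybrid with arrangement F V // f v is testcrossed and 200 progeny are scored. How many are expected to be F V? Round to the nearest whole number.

A map distance of 16.3 centimorgans corresponds to a recombination frequency of 0.163.
The F1 is F V / f v, so F V is a parental gamete class with expected frequency (1 − r)/2 = 0.837/2 = 0.4185.
Expected number = 0.4185 × 200 = 83.70 ≈ 84.

84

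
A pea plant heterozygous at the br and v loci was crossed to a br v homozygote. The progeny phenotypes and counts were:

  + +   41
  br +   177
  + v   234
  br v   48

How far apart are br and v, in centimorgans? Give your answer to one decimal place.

17.8 centimorgans

The two most frequent classes, + v (234) and br + (177), are the parental types, so the F1 was + v / br +.
The recombinant classes are + + and br v: 41 + 48 = 89.
Recombination frequency = 89/500 = 0.1780 ≈ 17.8%, i.e. 17.8 centimorgans.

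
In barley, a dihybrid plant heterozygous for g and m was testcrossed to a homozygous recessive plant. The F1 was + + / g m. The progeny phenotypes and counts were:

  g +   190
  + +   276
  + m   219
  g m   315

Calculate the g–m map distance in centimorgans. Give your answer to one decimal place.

The recombinant classes are + m and g +: 219 + 190 = 409.
Recombination frequency = 409/1000 = 0.4090 ≈ 40.9%, i.e. 40.9 centimorgans.

40.9 centimorgans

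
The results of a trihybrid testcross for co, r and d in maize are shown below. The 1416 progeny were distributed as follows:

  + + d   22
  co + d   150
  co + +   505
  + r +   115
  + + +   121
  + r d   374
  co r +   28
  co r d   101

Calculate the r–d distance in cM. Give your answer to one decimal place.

The two most frequent reciprocal classes, co + + and + r d, are the parental types, so the F1 was co + + / + r d.
The two rarest classes, co r + and + + d, are the double crossovers. Comparing them with the parentals, only the r allele has switched, so r is the middle locus and the order is co – r – d.
Crossovers in the r–d interval produce the single-crossover classes co + d and + r + (150 + 115 = 265) plus the double crossovers (50).
RF(r–d) = (265 + 50) / 1416 = 315/1416 = 0.2225 → 22.2 cM.

22.2 cM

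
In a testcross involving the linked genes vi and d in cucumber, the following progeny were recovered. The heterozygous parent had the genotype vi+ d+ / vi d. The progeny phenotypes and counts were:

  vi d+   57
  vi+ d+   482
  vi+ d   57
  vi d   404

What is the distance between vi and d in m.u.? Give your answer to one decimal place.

11.4 m.u.

The recombinant classes are vi+ d and vi d+: 57 + 57 = 114.
Recombination frequency = 114/1000 = 0.1140 ≈ 11.4%, i.e. 11.4 m.u.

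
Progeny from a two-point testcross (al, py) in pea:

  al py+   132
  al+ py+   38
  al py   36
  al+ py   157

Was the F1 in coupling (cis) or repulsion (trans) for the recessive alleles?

trans

The two most frequent classes are al+ py (157) and al py+ (132); these are the parental (non-recombinant) types.
So the F1 carried al+ py on one chromosome and al py+ on the other — the recessive alleles are on opposite chromosomes (trans / repulsion).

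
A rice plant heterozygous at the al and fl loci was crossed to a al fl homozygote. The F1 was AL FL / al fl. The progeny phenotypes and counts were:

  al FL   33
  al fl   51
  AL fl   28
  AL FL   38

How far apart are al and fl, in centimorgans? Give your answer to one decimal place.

The recombinant classes are AL fl and al FL: 28 + 33 = 61.
Recombination frequency = 61/150 = 0.4067 ≈ 40.7%, i.e. 40.7 centimorgans.

40.7 centimorgans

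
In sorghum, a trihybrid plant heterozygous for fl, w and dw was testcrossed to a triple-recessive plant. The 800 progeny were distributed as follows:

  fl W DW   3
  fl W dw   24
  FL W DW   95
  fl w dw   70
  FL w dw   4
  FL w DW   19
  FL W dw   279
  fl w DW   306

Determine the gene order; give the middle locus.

w

The two most frequent reciprocal classes, FL W dw and fl w DW, are the parental types, so the F1 was FL W dw / fl w DW.
The two rarest classes, FL w dw and fl W DW, are the double crossovers. Comparing them with the parentals, only the w allele has switched, so w is the middle locus and the order is fl – w – dw.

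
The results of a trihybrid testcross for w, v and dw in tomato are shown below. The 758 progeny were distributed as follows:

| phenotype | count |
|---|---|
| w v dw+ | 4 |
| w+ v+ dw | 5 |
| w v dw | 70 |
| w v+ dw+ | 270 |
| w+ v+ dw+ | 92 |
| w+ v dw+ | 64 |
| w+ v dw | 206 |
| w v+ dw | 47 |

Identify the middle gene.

v

The two most frequent reciprocal classes, w v+ dw+ and w+ v dw, are the parental types, so the F1 was w v+ dw+ / w+ v dw.
The two rarest classes, w v dw+ and w+ v+ dw, are the double crossovers. Comparing them with the parentals, only the v allele has switched, so v is the middle locus and the order is dw – v – w.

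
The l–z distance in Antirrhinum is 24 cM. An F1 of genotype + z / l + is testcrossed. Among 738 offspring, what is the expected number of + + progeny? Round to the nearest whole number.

A map distance of 24 cM corresponds to a recombination frequency of 0.240.
The F1 is + z / l +, so + + is a recombinant gamete class with expected frequency r/2 = 0.240/2 = 0.1200.
Expected number = 0.1200 × 738 = 88.56 ≈ 89.

89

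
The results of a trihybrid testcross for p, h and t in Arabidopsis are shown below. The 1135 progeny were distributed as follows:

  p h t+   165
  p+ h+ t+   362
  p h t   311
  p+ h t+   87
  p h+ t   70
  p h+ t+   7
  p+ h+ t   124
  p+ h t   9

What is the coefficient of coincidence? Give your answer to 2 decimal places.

0.34

The two most frequent reciprocal classes, p h t and p+ h+ t+, are the parental types, so the F1 was p h t / p+ h+ t+.
The two rarest classes, p+ h t and p h+ t+, are the double crossovers. Comparing them with the parentals, only the p allele has switched, so p is the middle locus and the order is t – p – h.
t–p: (289 + 16)/1135 = 0.2687; p–h: (157 + 16)/1135 = 0.1524.
Expected DCO frequency = 0.2687 × 0.1524 ≈ 0.04095; observed = 16/1135 ≈ 0.01410.
Coefficient of coincidence = 0.01410/0.04095 ≈ 0.34.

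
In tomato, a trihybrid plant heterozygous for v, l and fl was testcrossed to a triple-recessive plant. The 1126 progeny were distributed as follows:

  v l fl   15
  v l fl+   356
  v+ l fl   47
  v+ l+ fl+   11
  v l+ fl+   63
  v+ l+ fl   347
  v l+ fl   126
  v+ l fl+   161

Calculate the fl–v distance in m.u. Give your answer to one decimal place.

The two most frequent reciprocal classes, v l fl+ and v+ l+ fl, are the parental types, so the F1 was v l fl+ / v+ l+ fl.
The two rarest classes, v l fl and v+ l+ fl+, are the double crossovers. Comparing them with the parentals, only the fl allele has switched, so fl is the middle locus and the order is v – fl – l.
Crossovers in the v–fl interval produce the single-crossover classes v+ l fl+ and v l+ fl (161 + 126 = 287) plus the double crossovers (26).
RF(v–fl) = (287 + 26) / 1126 = 313/1126 = 0.2780 → 27.8 m.u.

27.8 m.u.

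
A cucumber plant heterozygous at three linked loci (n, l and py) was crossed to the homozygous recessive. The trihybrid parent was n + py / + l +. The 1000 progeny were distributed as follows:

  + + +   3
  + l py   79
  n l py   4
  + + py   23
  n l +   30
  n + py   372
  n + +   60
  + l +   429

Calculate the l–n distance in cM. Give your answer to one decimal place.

The two rarest classes, n l py and + + +, are the double crossovers. Comparing them with the parentals, only the l allele has switched, so l is the middle locus and the order is n – l – py.
Crossovers in the n–l interval produce the single-crossover classes + + py and n l + (23 + 30 = 53) plus the double crossovers (7).
RF(n–l) = (53 + 7) / 1000 = 60/1000 = 0.0600 → 6.0 cM.

6.0 cM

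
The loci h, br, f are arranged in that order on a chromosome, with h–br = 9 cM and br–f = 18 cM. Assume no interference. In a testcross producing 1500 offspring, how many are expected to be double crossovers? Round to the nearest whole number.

24

Map distances give recombination frequencies of 0.090 and 0.180 for the two intervals.
With no interference, expected double-crossover frequency = 0.090 × 0.180 = 0.01620.
Expected number = 0.01620 × 1500 = 24.30 ≈ 24.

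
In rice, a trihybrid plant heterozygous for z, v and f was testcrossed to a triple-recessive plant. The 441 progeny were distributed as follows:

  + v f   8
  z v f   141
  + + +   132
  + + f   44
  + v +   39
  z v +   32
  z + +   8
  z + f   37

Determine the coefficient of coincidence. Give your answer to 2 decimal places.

0.83

The two most frequent reciprocal classes, z v f and + + +, are the parental types, so the F1 was z v f / + + +.
The two rarest classes, + v f and z + +, are the double crossovers. Comparing them with the parentals, only the z allele has switched, so z is the middle locus and the order is v – z – f.
v–z: (76 + 16)/441 = 0.2086; z–f: (76 + 16)/441 = 0.2086.
Expected DCO frequency = 0.2086 × 0.2086 ≈ 0.04351; observed = 16/441 ≈ 0.03628.
Coefficient of coincidence = 0.03628/0.04351 ≈ 0.83.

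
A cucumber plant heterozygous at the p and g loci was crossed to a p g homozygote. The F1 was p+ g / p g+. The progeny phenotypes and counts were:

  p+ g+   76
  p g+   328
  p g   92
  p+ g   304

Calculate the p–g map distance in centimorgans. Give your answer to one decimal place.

The recombinant classes are p+ g+ and p g: 76 + 92 = 168.
Recombination frequency = 168/800 = 0.2100 ≈ 21.0%, i.e. 21.0 centimorgans.

21.0 centimorgans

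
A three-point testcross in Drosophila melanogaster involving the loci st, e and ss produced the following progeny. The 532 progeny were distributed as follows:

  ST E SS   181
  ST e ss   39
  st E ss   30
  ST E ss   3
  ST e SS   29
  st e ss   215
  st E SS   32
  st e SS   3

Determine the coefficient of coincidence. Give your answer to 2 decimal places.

The two most frequent reciprocal classes, st e ss and ST E SS, are the parental types, so the F1 was st e ss / ST E SS.
The two rarest classes, st e SS and ST E ss, are the double crossovers. Comparing them with the parentals, only the ss allele has switched, so ss is the middle locus and the order is st – ss – e.
st–ss: (71 + 6)/532 = 0.1447; ss–e: (59 + 6)/532 = 0.1222.
Expected DCO frequency = 0.1447 × 0.1222 ≈ 0.01768; observed = 6/532 ≈ 0.01128.
Coefficient of coincidence = 0.01128/0.01768 ≈ 0.64.

0.64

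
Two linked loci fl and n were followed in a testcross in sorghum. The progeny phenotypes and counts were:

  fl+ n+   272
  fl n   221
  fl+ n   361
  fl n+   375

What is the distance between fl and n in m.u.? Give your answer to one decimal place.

The two most frequent classes, fl+ n (361) and fl n+ (375), are the parental types, so the F1 was fl+ n / fl n+.
The recombinant classes are fl+ n+ and fl n: 272 + 221 = 493.
Recombination frequency = 493/1229 = 0.4011 ≈ 40.1%, i.e. 40.1 m.u.

40.1 m.u.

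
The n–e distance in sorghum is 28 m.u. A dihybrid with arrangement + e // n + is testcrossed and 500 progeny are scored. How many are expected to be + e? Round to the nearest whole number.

A map distance of 28 m.u. corresponds to a recombination frequency of 0.280.
The F1 is + e / n +, so + e is a parental gamete class with expected frequency (1 − r)/2 = 0.720/2 = 0.3600.
Expected number = 0.3600 × 500 = 180.00 ≈ 180.

180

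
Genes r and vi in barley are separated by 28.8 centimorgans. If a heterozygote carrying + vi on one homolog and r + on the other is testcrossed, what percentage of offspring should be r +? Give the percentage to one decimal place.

35.6%

A map distance of 28.8 centimorgans corresponds to a recombination frequency of 0.288.
The F1 is + vi / r +, so r + is a parental gamete class with expected frequency (1 − r)/2 = 0.712/2 = 0.3560.
That is 0.3560 = 35.6% of the progeny.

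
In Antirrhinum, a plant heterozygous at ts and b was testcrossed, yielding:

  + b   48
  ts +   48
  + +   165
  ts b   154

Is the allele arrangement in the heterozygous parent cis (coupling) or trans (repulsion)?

cis

The two most frequent classes are + + (165) and ts b (154); these are the parental (non-recombinant) types.
So the F1 carried + + on one chromosome and ts b on the other — the recessive alleles are on the same chromosome (cis / coupling).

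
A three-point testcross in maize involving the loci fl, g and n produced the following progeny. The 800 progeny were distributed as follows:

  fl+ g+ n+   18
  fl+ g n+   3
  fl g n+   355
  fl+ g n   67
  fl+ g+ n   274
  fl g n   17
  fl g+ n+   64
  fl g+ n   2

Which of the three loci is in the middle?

fl

The two most frequent reciprocal classes, fl g n+ and fl+ g+ n, are the parental types, so the F1 was fl g n+ / fl+ g+ n.
The two rarest classes, fl+ g n+ and fl g+ n, are the double crossovers. Comparing them with the parentals, only the fl allele has switched, so fl is the middle locus and the order is g – fl – n.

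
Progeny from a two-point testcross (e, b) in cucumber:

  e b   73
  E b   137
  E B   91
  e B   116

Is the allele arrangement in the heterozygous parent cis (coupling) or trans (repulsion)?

trans

The two most frequent classes are E b (137) and e B (116); these are the parental (non-recombinant) types.
So the F1 carried E b on one chromosome and e B on the other — the recessive alleles are on opposite chromosomes (trans / repulsion).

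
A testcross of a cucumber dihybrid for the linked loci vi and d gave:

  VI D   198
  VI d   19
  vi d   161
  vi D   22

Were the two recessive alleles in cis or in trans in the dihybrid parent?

cis

The two most frequent classes are VI D (198) and vi d (161); these are the parental (non-recombinant) types.
So the F1 carried VI D on one chromosome and vi d on the other — the recessive alleles are on the same chromosome (cis / coupling).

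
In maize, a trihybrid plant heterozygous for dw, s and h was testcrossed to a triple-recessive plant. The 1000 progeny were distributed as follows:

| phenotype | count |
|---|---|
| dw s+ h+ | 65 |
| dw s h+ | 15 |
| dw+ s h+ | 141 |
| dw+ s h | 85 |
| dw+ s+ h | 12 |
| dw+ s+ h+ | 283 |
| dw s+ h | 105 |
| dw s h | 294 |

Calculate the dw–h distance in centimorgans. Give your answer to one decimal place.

The two most frequent reciprocal classes, dw+ s+ h+ and dw s h, are the parental types, so the F1 was dw+ s+ h+ / dw s h.
The two rarest classes, dw+ s+ h and dw s h+, are the double crossovers. Comparing them with the parentals, only the h allele has switched, so h is the middle locus and the order is dw – h – s.
Crossovers in the dw–h interval produce the single-crossover classes dw s+ h+ and dw+ s h (65 + 85 = 150) plus the double crossovers (27).
RF(dw–h) = (150 + 27) / 1000 = 177/1000 = 0.1770 → 17.7 centimorgans.

17.7 centimorgans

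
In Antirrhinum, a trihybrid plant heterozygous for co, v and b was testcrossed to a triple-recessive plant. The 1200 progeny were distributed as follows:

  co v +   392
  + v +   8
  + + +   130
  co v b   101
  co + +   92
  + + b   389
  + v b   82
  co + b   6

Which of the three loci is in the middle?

The two most frequent reciprocal classes, co v + and + + b, are the parental types, so the F1 was co v + / + + b.
The two rarest classes, + v + and co + b, are the double crossovers. Comparing them with the parentals, only the co allele has switched, so co is the middle locus and the order is b – co – v.

co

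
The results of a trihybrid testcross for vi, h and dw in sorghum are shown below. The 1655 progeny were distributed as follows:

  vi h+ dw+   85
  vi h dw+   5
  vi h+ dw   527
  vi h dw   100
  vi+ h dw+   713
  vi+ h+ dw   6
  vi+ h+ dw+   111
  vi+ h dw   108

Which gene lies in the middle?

The two most frequent reciprocal classes, vi+ h dw+ and vi h+ dw, are the parental types, so the F1 was vi+ h dw+ / vi h+ dw.
The two rarest classes, vi h dw+ and vi+ h+ dw, are the double crossovers. Comparing them with the parentals, only the vi allele has switched, so vi is the middle locus and the order is h – vi – dw.

vi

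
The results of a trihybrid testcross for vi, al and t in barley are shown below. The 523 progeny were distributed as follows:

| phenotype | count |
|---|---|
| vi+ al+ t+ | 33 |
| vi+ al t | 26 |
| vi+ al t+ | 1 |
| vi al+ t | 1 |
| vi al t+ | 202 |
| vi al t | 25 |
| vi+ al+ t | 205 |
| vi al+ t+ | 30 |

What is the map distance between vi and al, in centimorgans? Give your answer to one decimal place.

The two most frequent reciprocal classes, vi al t+ and vi+ al+ t, are the parental types, so the F1 was vi al t+ / vi+ al+ t.
The two rarest classes, vi+ al t+ and vi al+ t, are the double crossovers. Comparing them with the parentals, only the vi allele has switched, so vi is the middle locus and the order is t – vi – al.
Crossovers in the vi–al interval produce the single-crossover classes vi al+ t+ and vi+ al t (30 + 26 = 56) plus the double crossovers (2).
RF(vi–al) = (56 + 2) / 523 = 58/523 = 0.1109 → 11.1 centimorgans.

11.1 centimorgans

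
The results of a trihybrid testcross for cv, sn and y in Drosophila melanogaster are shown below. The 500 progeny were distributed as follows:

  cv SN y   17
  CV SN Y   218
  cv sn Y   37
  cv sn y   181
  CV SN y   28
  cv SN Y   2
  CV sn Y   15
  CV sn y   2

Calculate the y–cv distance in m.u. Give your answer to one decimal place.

The two most frequent reciprocal classes, cv sn y and CV SN Y, are the parental types, so the F1 was cv sn y / CV SN Y.
The two rarest classes, CV sn y and cv SN Y, are the double crossovers. Comparing them with the parentals, only the cv allele has switched, so cv is the middle locus and the order is sn – cv – y.
Crossovers in the cv–y interval produce the single-crossover classes cv sn Y and CV SN y (37 + 28 = 65) plus the double crossovers (4).
RF(cv–y) = (65 + 4) / 500 = 69/500 = 0.1380 → 13.8 m.u.

13.8 m.u.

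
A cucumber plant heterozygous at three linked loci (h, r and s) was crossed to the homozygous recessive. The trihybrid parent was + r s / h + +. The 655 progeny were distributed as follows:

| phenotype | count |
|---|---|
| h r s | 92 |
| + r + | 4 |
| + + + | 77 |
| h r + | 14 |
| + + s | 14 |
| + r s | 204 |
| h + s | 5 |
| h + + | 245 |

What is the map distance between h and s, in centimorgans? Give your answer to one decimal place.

The two rarest classes, + r + and h + s, are the double crossovers. Comparing them with the parentals, only the s allele has switched, so s is the middle locus and the order is r – s – h.
Crossovers in the s–h interval produce the single-crossover classes h r s and + + + (92 + 77 = 169) plus the double crossovers (9).
RF(s–h) = (169 + 9) / 655 = 178/655 = 0.2718 → 27.2 centimorgans.

27.2 centimorgans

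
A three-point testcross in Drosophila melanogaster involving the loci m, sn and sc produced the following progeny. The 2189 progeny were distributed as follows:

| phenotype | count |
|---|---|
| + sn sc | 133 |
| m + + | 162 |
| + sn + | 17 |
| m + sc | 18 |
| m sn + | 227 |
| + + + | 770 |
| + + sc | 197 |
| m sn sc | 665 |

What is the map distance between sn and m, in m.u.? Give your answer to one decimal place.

The two most frequent reciprocal classes, + + + and m sn sc, are the parental types, so the F1 was + + + / m sn sc.
The two rarest classes, + sn + and m + sc, are the double crossovers. Comparing them with the parentals, only the sn allele has switched, so sn is the middle locus and the order is sc – sn – m.
Crossovers in the sn–m interval produce the single-crossover classes m + + and + sn sc (162 + 133 = 295) plus the double crossovers (35).
RF(sn–m) = (295 + 35) / 2189 = 330/2189 = 0.1508 → 15.1 m.u.

15.1 m.u.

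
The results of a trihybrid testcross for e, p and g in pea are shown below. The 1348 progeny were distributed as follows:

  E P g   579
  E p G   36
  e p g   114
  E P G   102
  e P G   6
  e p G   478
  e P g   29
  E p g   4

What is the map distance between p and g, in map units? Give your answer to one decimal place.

16.8 map units

The two most frequent reciprocal classes, E P g and e p G, are the parental types, so the F1 was E P g / e p G.
The two rarest classes, E p g and e P G, are the double crossovers. Comparing them with the parentals, only the p allele has switched, so p is the middle locus and the order is g – p – e.
Crossovers in the g–p interval produce the single-crossover classes E P G and e p g (102 + 114 = 216) plus the double crossovers (10).
RF(g–p) = (216 + 10) / 1348 = 226/1348 = 0.1677 → 16.8 map units.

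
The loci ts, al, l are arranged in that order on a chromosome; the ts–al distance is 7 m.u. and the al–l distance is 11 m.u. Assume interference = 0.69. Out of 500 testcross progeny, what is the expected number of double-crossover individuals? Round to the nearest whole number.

1

Map distances give recombination frequencies of 0.070 and 0.110 for the two intervals.
With interference 0.69 (so coincidence = 0.31), expected double-crossover frequency = 0.070 × 0.110 × 0.31 = 0.00239.
Expected number = 0.00239 × 500 = 1.19 ≈ 1.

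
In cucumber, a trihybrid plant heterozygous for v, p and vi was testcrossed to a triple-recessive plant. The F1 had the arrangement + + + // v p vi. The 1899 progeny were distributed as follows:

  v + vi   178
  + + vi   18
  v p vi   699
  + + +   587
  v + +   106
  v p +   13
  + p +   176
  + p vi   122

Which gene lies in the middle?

The two rarest classes, + + vi and v p +, are the double crossovers. Comparing them with the parentals, only the vi allele has switched, so vi is the middle locus and the order is p – vi – v.

vi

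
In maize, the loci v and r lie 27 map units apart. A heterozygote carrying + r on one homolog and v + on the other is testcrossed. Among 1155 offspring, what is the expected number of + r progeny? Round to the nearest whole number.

422

A map distance of 27 map units corresponds to a recombination frequency of 0.270.
The F1 is + r / v +, so + r is a parental gamete class with expected frequency (1 − r)/2 = 0.730/2 = 0.3650.
Expected number = 0.3650 × 1155 = 421.57 ≈ 422.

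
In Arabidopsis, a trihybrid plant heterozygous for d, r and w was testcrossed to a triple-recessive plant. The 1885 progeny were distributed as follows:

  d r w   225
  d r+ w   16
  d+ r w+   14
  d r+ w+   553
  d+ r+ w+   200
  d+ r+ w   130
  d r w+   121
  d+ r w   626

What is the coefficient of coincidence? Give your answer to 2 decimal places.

The two most frequent reciprocal classes, d+ r w and d r+ w+, are the parental types, so the F1 was d+ r w / d r+ w+.
The two rarest classes, d+ r w+ and d r+ w, are the double crossovers. Comparing them with the parentals, only the w allele has switched, so w is the middle locus and the order is r – w – d.
r–w: (251 + 30)/1885 = 0.1491; w–d: (425 + 30)/1885 = 0.2414.
Expected DCO frequency = 0.1491 × 0.2414 ≈ 0.03599; observed = 30/1885 ≈ 0.01592.
Coefficient of coincidence = 0.01592/0.03599 ≈ 0.44.

0.44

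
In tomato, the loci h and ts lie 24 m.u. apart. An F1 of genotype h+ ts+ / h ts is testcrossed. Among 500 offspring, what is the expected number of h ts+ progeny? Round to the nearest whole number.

A map distance of 24 m.u. corresponds to a recombination frequency of 0.240.
The F1 is h+ ts+ / h ts, so h ts+ is a recombinant gamete class with expected frequency r/2 = 0.240/2 = 0.1200.
Expected number = 0.1200 × 500 = 60.00 ≈ 60.

60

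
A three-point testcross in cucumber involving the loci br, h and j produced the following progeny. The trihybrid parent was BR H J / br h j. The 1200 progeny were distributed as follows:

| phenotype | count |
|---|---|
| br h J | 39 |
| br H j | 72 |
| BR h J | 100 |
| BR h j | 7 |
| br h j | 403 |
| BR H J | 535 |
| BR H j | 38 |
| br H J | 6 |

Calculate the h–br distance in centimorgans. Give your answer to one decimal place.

15.4 centimorgans

The two rarest classes, br H J and BR h j, are the double crossovers. Comparing them with the parentals, only the br allele has switched, so br is the middle locus and the order is j – br – h.
Crossovers in the br–h interval produce the single-crossover classes BR h J and br H j (100 + 72 = 172) plus the double crossovers (13).
RF(br–h) = (172 + 13) / 1200 = 185/1200 = 0.1542 → 15.4 centimorgans.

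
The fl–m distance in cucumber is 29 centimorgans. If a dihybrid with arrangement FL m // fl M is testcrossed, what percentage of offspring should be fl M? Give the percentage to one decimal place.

A map distance of 29 centimorgans corresponds to a recombination frequency of 0.290.
The F1 is FL m / fl M, so fl M is a parental gamete class with expected frequency (1 − r)/2 = 0.710/2 = 0.3550.
That is 0.3550 = 35.5% of the progeny.

35.5%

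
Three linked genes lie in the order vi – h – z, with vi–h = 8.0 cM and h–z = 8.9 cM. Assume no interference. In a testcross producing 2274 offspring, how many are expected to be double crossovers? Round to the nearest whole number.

Map distances give recombination frequencies of 0.080 and 0.089 for the two intervals.
With no interference, expected double-crossover frequency = 0.080 × 0.089 = 0.00712.
Expected number = 0.00712 × 2274 = 16.19 ≈ 16.

16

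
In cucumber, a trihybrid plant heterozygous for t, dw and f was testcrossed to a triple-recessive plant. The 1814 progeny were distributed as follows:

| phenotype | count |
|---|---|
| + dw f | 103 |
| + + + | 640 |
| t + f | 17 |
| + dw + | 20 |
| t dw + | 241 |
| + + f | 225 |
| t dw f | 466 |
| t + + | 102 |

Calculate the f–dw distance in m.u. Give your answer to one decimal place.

The two most frequent reciprocal classes, t dw f and + + +, are the parental types, so the F1 was t dw f / + + +.
The two rarest classes, t + f and + dw +, are the double crossovers. Comparing them with the parentals, only the dw allele has switched, so dw is the middle locus and the order is t – dw – f.
Crossovers in the dw–f interval produce the single-crossover classes t dw + and + + f (241 + 225 = 466) plus the double crossovers (37).
RF(dw–f) = (466 + 37) / 1814 = 503/1814 = 0.2773 → 27.7 m.u.

27.7 m.u.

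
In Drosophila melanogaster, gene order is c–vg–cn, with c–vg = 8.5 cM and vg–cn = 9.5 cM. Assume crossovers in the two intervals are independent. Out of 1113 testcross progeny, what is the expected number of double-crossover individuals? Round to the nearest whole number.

9

Map distances give recombination frequencies of 0.085 and 0.095 for the two intervals.
With no interference, expected double-crossover frequency = 0.085 × 0.095 = 0.00808.
Expected number = 0.00808 × 1113 = 8.99 ≈ 9.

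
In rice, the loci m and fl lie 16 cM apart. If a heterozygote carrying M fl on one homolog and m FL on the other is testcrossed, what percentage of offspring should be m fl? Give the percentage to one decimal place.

A map distance of 16 cM corresponds to a recombination frequency of 0.160.
The F1 is M fl / m FL, so m fl is a recombinant gamete class with expected frequency r/2 = 0.160/2 = 0.0800.
That is 0.0800 = 8.0% of the progeny.

8.0%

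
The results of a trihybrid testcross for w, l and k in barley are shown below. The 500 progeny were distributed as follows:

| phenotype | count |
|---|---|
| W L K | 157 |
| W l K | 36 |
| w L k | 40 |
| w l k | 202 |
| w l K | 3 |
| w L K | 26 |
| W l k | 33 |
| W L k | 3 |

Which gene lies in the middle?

k

The two most frequent reciprocal classes, w l k and W L K, are the parental types, so the F1 was w l k / W L K.
The two rarest classes, w l K and W L k, are the double crossovers. Comparing them with the parentals, only the k allele has switched, so k is the middle locus and the order is w – k – l.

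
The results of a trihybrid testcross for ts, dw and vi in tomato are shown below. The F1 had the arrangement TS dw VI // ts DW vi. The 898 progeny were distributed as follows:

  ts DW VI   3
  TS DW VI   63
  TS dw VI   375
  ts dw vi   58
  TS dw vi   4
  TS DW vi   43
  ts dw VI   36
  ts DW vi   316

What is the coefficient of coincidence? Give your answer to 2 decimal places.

The two rarest classes, TS dw vi and ts DW VI, are the double crossovers. Comparing them with the parentals, only the vi allele has switched, so vi is the middle locus and the order is dw – vi – ts.
dw–vi: (121 + 7)/898 = 0.1425; vi–ts: (79 + 7)/898 = 0.0958.
Expected DCO frequency = 0.1425 × 0.0958 ≈ 0.01365; observed = 7/898 ≈ 0.00780.
Coefficient of coincidence = 0.00780/0.01365 ≈ 0.57.

0.57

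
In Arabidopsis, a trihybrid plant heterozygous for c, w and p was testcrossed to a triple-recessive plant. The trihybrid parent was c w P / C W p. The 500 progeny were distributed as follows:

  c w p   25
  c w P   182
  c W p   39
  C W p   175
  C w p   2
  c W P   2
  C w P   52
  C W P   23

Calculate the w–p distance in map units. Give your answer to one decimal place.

10.4 map units

The two rarest classes, c W P and C w p, are the double crossovers. Comparing them with the parentals, only the w allele has switched, so w is the middle locus and the order is c – w – p.
Crossovers in the w–p interval produce the single-crossover classes c w p and C W P (25 + 23 = 48) plus the double crossovers (4).
RF(w–p) = (48 + 4) / 500 = 52/500 = 0.1040 → 10.4 map units.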